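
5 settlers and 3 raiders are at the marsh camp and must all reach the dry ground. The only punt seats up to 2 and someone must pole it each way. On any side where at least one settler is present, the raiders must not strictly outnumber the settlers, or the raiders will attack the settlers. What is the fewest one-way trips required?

Counting alone: each trip to the dry ground takes at most 2 across and each return brings at least 1 back, so after t trips out (and t−1 returns) at most 2t − (t−1) of the 8 are across; that first reaches 8 at t = 7, so at least 13 crossings are needed.
The plan below uses exactly 13 crossings, so it is optimal:
1. 2 raiders → the dry ground.  (the marsh camp: 5S 1R; the dry ground: 0S 2R)
2. 1 raider ← the marsh camp.  (the marsh camp: 5S 2R; the dry ground: 0S 1R)
3. 2 raiders → the dry ground.  (the marsh camp: 5S 0R; the dry ground: 0S 3R)
4. 1 raider ← the marsh camp.  (the marsh camp: 5S 1R; the dry ground: 0S 2R)
5. 2 settlers → the dry ground.  (the marsh camp: 3S 1R; the dry ground: 2S 2R)
6. 1 raider ← the marsh camp.  (the marsh camp: 3S 2R; the dry ground: 2S 1R)
7. 1 settler and 1 raider → the dry ground.  (the marsh camp: 2S 1R; the dry ground: 3S 2R)
8. 1 raider ← the marsh camp.  (the marsh camp: 2S 2R; the dry ground: 3S 1R)
9. 2 raiders → the dry ground.  (the marsh camp: 2S 0R; the dry ground: 3S 3R)
10. 1 raider ← the marsh camp.  (the marsh camp: 2S 1R; the dry ground: 3S 2R)
11. 1 settler and 1 raider → the dry ground.  (the marsh camp: 1S 0R; the dry ground: 4S 3R)
12. 1 raider ← the marsh camp.  (the marsh camp: 1S 1R; the dry ground: 4S 2R)
13. 1 settler and 1 raider → the dry ground.  (the marsh camp: 0S 0R; the dry ground: 5S 3R)

13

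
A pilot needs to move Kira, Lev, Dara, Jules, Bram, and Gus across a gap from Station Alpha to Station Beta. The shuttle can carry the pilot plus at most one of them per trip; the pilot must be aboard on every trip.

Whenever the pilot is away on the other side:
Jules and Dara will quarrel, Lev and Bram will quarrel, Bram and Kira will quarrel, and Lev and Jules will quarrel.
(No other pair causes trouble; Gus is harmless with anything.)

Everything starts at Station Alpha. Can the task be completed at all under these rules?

Whatever the first load, the items left behind include a forbidden pair without the pilot. No opening move is safe, so no plan exists.

No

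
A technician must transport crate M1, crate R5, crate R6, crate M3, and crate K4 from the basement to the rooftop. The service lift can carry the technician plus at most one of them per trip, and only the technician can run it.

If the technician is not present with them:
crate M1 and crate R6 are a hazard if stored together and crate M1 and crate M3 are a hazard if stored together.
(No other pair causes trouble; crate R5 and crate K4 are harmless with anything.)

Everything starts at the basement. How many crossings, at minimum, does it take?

11

Counting alone: the technician can take at most 1 across per trip to the rooftop, so moving all 5 needs at least 5 loaded trips out, with a return between consecutive ones — at least 9 crossings.
The safety rule pushes this higher. Following every safe sequence of crossings, the most of the 5 that can be at the rooftop as the service lift arrives there on crossing 9 is 4 — never all 5.
So no plan with fewer than 11 crossings exists, and this one achieves 11:
1. Technician goes to the rooftop with crate M1.  [the basement: crate K4, crate M3, crate R5, crate R6 | the rooftop: crate M1]
2. Technician goes back to the basement alone.  [the basement: crate K4, crate M3, crate R5, crate R6 | the rooftop: crate M1]
3. Technician goes to the rooftop with crate R5.  [the basement: crate K4, crate M3, crate R6 | the rooftop: crate M1, crate R5]
4. Technician goes back to the basement alone.  [the basement: crate K4, crate M3, crate R6 | the rooftop: crate M1, crate R5]
5. Technician goes to the rooftop with crate R6.  [the basement: crate K4, crate M3 | the rooftop: crate M1, crate R5, crate R6]
6. Technician goes back to the basement with crate M1.  [the basement: crate K4, crate M1, crate M3 | the rooftop: crate R5, crate R6]
7. Technician goes to the rooftop with crate M3.  [the basement: crate K4, crate M1 | the rooftop: crate M3, crate R5, crate R6]
8. Technician goes back to the basement alone.  [the basement: crate K4, crate M1 | the rooftop: crate M3, crate R5, crate R6]
9. Technician goes to the rooftop with crate K4.  [the basement: crate M1 | the rooftop: crate K4, crate M3, crate R5, crate R6]
10. Technician goes back to the basement alone.  [the basement: crate M1 | the rooftop: crate K4, crate M3, crate R5, crate R6]
11. Technician goes to the rooftop with crate M1.  [the basement: — | the rooftop: crate K4, crate M1, crate M3, crate R5, crate R6]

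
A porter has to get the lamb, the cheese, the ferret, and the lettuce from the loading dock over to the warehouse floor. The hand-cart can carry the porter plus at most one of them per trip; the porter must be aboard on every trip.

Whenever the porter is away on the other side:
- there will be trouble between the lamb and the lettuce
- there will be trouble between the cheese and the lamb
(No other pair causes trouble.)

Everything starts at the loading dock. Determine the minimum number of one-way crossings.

Counting alone: the porter can take at most 1 across per trip to the warehouse floor, so moving all 4 needs at least 4 loaded trips out, with a return between consecutive ones — at least 7 crossings.
The safety rule pushes this higher. Following every safe sequence of crossings, the most of the 4 that can be at the warehouse floor as the hand-cart arrives there on crossing 7 is 3 — never all 4.
So no plan with fewer than 9 crossings exists, and this one achieves 9:
1. Porter goes to the warehouse floor with the lamb.  [the loading dock: the cheese, the ferret, the lettuce | the warehouse floor: the lamb]
2. Porter goes back to the loading dock alone.  [the loading dock: the cheese, the ferret, the lettuce | the warehouse floor: the lamb]
3. Porter goes to the warehouse floor with the cheese.  [the loading dock: the ferret, the lettuce | the warehouse floor: the cheese, the lamb]
4. Porter goes back to the loading dock with the lamb.  [the loading dock: the ferret, the lamb, the lettuce | the warehouse floor: the cheese]
5. Porter goes to the warehouse floor with the lettuce.  [the loading dock: the ferret, the lamb | the warehouse floor: the cheese, the lettuce]
6. Porter goes back to the loading dock alone.  [the loading dock: the ferret, the lamb | the warehouse floor: the cheese, the lettuce]
7. Porter goes to the warehouse floor with the ferret.  [the loading dock: the lamb | the warehouse floor: the cheese, the ferret, the lettuce]
8. Porter goes back to the loading dock alone.  [the loading dock: the lamb | the warehouse floor: the cheese, the ferret, the lettuce]
9. Porter goes to the warehouse floor with the lamb.  [the loading dock: — | the warehouse floor: the cheese, the ferret, the lamb, the lettuce]

9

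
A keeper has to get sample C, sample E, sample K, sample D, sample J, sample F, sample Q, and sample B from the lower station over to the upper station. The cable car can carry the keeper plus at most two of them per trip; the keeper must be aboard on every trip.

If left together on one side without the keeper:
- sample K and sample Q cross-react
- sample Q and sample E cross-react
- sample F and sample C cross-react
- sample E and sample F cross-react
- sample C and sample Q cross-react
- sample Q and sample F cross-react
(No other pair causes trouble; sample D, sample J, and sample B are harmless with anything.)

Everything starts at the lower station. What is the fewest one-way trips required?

13

Counting alone: the keeper can take at most 2 across per trip to the upper station, so moving all 8 needs at least 4 loaded trips out, with a return between consecutive ones — at least 7 crossings.
The safety rule pushes this higher. Following every safe sequence of crossings, the most of the 8 that can be at the upper station as the cable car arrives there on crossings 7, 9, 11 is 5, 6, 7 respectively — never all 8.
So no plan with fewer than 13 crossings exists, and this one achieves 13:
1. Keeper goes to the upper station with sample F and sample Q.
2. Keeper goes back to the lower station with sample F.
3. Keeper goes to the upper station with sample C and sample E.
4. Keeper goes back to the lower station with sample Q.
5. Keeper goes to the upper station with sample F and sample K.
6. Keeper goes back to the lower station with sample F.
7. Keeper goes to the upper station with sample D and sample F.
8. Keeper goes back to the lower station with sample F.
9. Keeper goes to the upper station with sample F and sample J.
10. Keeper goes back to the lower station with sample F.
11. Keeper goes to the upper station with sample B and sample F.
12. Keeper goes back to the lower station with sample F.
13. Keeper goes to the upper station with sample F and sample Q.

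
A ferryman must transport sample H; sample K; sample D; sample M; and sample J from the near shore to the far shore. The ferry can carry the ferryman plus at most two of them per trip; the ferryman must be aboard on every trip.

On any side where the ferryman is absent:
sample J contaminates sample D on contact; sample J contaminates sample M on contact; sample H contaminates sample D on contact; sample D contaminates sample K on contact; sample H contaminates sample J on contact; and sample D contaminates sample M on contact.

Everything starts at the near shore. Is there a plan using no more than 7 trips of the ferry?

Yes

Yes — this plan uses 7 crossings (≤ 7):
1. Ferryman goes to the far shore with sample D and sample J.
2. Ferryman goes back to the near shore with sample D.
3. Ferryman goes to the far shore with sample D and sample K.
4. Ferryman goes back to the near shore with sample D.
5. Ferryman goes to the far shore with sample H and sample M.
6. Ferryman goes back to the near shore with sample J.
7. Ferryman goes to the far shore with sample D and sample J.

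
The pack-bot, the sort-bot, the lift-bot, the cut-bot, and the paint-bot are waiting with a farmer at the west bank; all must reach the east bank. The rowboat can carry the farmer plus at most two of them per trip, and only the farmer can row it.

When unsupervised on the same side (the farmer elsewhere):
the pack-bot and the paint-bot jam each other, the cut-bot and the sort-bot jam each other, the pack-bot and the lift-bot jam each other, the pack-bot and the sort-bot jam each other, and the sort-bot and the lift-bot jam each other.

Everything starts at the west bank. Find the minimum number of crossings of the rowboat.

7

Counting alone: the farmer can take at most 2 across per trip to the east bank, so moving all 5 needs at least 3 loaded trips out, with a return between consecutive ones — at least 5 crossings.
The safety rule pushes this higher. Following every safe sequence of crossings, the most of the 5 that can be at the east bank as the rowboat arrives there on crossing 5 is 4 — never all 5.
So no plan with fewer than 7 crossings exists, and this one achieves 7:
1. Farmer goes to the east bank with the pack-bot and the sort-bot.  [the west bank: the cut-bot, the lift-bot, the paint-bot | the east bank: the pack-bot, the sort-bot]
2. Farmer goes back to the west bank with the pack-bot.  [the west bank: the cut-bot, the lift-bot, the pack-bot, the paint-bot | the east bank: the sort-bot]
3. Farmer goes to the east bank with the cut-bot and the pack-bot.  [the west bank: the lift-bot, the paint-bot | the east bank: the cut-bot, the pack-bot, the sort-bot]
4. Farmer goes back to the west bank with the sort-bot.  [the west bank: the lift-bot, the paint-bot, the sort-bot | the east bank: the cut-bot, the pack-bot]
5. Farmer goes to the east bank with the lift-bot and the paint-bot.  [the west bank: the sort-bot | the east bank: the cut-bot, the lift-bot, the pack-bot, the paint-bot]
6. Farmer goes back to the west bank with the pack-bot.  [the west bank: the pack-bot, the sort-bot | the east bank: the cut-bot, the lift-bot, the paint-bot]
7. Farmer goes to the east bank with the pack-bot and the sort-bot.  [the west bank: — | the east bank: the cut-bot, the lift-bot, the pack-bot, the paint-bot, the sort-bot]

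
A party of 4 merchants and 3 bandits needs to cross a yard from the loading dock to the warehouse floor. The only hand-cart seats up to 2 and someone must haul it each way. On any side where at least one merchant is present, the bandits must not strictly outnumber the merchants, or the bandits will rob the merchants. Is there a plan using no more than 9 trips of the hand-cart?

No

Counting alone: each trip to the warehouse floor takes at most 2 across and each return brings at least 1 back, so after t trips out (and t−1 returns) at most 2t − (t−1) of the 7 are across; that first reaches 7 at t = 6, so at least 11 crossings are needed.
Since 9 < 11, 9 crossings cannot be enough. (The shortest complete plan in fact takes 11:)
1. 2 bandits → the warehouse floor.  (the loading dock: 4M 1B; the warehouse floor: 0M 2B)
2. 1 bandit ← the loading dock.  (the loading dock: 4M 2B; the warehouse floor: 0M 1B)
3. 2 bandits → the warehouse floor.  (the loading dock: 4M 0B; the warehouse floor: 0M 3B)
4. 1 bandit ← the loading dock.  (the loading dock: 4M 1B; the warehouse floor: 0M 2B)
5. 2 merchants → the warehouse floor.  (the loading dock: 2M 1B; the warehouse floor: 2M 2B)
6. 1 bandit ← the loading dock.  (the loading dock: 2M 2B; the warehouse floor: 2M 1B)
7. 1 merchant and 1 bandit → the warehouse floor.  (the loading dock: 1M 1B; the warehouse floor: 3M 2B)
8. 1 merchant ← the loading dock.  (the loading dock: 2M 1B; the warehouse floor: 2M 2B)
9. 1 merchant and 1 bandit → the warehouse floor.  (the loading dock: 1M 0B; the warehouse floor: 3M 3B)
10. 1 bandit ← the loading dock.  (the loading dock: 1M 1B; the warehouse floor: 3M 2B)
11. 1 merchant and 1 bandit → the warehouse floor.  (the loading dock: 0M 0B; the warehouse floor: 4M 3B)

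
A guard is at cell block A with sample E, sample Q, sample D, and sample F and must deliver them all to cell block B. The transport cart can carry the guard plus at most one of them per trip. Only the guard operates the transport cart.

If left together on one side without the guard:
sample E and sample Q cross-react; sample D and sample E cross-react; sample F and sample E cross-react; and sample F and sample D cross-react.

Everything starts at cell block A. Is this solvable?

Whatever the first load, the items left behind include a forbidden pair without the guard. No opening move is safe, so no plan exists.

No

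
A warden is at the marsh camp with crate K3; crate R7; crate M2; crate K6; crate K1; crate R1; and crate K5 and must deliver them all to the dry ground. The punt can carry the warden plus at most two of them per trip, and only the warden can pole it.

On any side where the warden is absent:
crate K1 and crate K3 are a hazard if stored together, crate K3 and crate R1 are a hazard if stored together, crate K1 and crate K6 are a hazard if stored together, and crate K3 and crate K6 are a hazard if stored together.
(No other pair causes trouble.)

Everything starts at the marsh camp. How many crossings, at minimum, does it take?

Counting alone: the warden can take at most 2 across per trip to the dry ground, so moving all 7 needs at least 4 loaded trips out, with a return between consecutive ones — at least 7 crossings.
The safety rule pushes this higher. Following every safe sequence of crossings, the most of the 7 that can be at the dry ground as the punt arrives there on crossings 7, 9 is 5, 6 respectively — never all 7.
So no plan with fewer than 11 crossings exists, and this one achieves 11:
1. Warden goes to the dry ground with crate K3 and crate K6.  [the marsh camp: crate K1, crate K5, crate M2, crate R1, crate R7 | the dry ground: crate K3, crate K6]
2. Warden goes back to the marsh camp with crate K3.  [the marsh camp: crate K1, crate K3, crate K5, crate M2, crate R1, crate R7 | the dry ground: crate K6]
3. Warden goes to the dry ground with crate K3 and crate R7.  [the marsh camp: crate K1, crate K5, crate M2, crate R1 | the dry ground: crate K3, crate K6, crate R7]
4. Warden goes back to the marsh camp with crate K3.  [the marsh camp: crate K1, crate K3, crate K5, crate M2, crate R1 | the dry ground: crate K6, crate R7]
5. Warden goes to the dry ground with crate K3 and crate M2.  [the marsh camp: crate K1, crate K5, crate R1 | the dry ground: crate K3, crate K6, crate M2, crate R7]
6. Warden goes back to the marsh camp with crate K3.  [the marsh camp: crate K1, crate K3, crate K5, crate R1 | the dry ground: crate K6, crate M2, crate R7]
7. Warden goes to the dry ground with crate K3 and crate R1.  [the marsh camp: crate K1, crate K5 | the dry ground: crate K3, crate K6, crate M2, crate R1, crate R7]
8. Warden goes back to the marsh camp with crate K3.  [the marsh camp: crate K1, crate K3, crate K5 | the dry ground: crate K6, crate M2, crate R1, crate R7]
9. Warden goes to the dry ground with crate K3 and crate K5.  [the marsh camp: crate K1 | the dry ground: crate K3, crate K5, crate K6, crate M2, crate R1, crate R7]
10. Warden goes back to the marsh camp with crate K3.  [the marsh camp: crate K1, crate K3 | the dry ground: crate K5, crate K6, crate M2, crate R1, crate R7]
11. Warden goes to the dry ground with crate K1 and crate K3.  [the marsh camp: — | the dry ground: crate K1, crate K3, crate K5, crate K6, crate M2, crate R1, crate R7]

11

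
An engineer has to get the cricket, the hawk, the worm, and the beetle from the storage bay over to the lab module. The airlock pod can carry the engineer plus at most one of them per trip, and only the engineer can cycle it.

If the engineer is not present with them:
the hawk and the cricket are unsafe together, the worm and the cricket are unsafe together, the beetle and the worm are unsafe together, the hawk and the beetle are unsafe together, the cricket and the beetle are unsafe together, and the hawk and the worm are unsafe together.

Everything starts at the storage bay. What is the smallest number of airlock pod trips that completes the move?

Whatever the first load, the items left behind include a forbidden pair without the engineer. No opening move is safe, so no plan exists.

impossible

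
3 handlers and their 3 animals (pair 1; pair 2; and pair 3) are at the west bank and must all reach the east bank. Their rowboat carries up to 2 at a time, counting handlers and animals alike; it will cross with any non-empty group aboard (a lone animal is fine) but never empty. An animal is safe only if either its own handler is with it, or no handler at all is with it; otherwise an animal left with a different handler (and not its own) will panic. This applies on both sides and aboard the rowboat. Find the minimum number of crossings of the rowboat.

Counting alone: each trip to the east bank takes at most 2 across and each return brings at least 1 back, so after t trips out (and t−1 returns) at most 2t − (t−1) of the 6 are across; that first reaches 6 at t = 5, so at least 9 crossings are needed.
The safety rule pushes this higher. Following every safe sequence of crossings, the most of the 6 that can be at the east bank as the rowboat arrives there on crossing 9 is 5 — never all 6.
So no plan with fewer than 11 crossings exists, and this one achieves 11:
1. animal 1 and handler 1 cross → the east bank.
2. handler 1 crosses ← the west bank.
3. animal 2 and animal 3 cross → the east bank.
4. animal 1 crosses ← the west bank.
5. handler 2 and handler 3 cross → the east bank.
6. animal 2 and handler 2 cross ← the west bank.
7. handler 1 and handler 2 cross → the east bank.
8. animal 3 crosses ← the west bank.
9. animal 1 and animal 2 cross → the east bank.
10. handler 3 crosses ← the west bank.
11. animal 3 and handler 3 cross → the east bank.

11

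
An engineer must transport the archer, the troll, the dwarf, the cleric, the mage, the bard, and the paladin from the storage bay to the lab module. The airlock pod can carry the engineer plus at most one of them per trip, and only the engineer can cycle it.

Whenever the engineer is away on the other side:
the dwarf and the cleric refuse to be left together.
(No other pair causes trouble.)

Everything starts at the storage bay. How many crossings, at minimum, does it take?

13

Counting alone: the engineer can take at most 1 across per trip to the lab module, so moving all 7 needs at least 7 loaded trips out, with a return between consecutive ones — at least 13 crossings.
The plan below uses exactly 13 crossings, so it is optimal:
1. Engineer goes to the lab module with the dwarf.
2. Engineer goes back to the storage bay alone.
3. Engineer goes to the lab module with the archer.
4. Engineer goes back to the storage bay alone.
5. Engineer goes to the lab module with the troll.
6. Engineer goes back to the storage bay alone.
7. Engineer goes to the lab module with the mage.
8. Engineer goes back to the storage bay alone.
9. Engineer goes to the lab module with the bard.
10. Engineer goes back to the storage bay alone.
11. Engineer goes to the lab module with the paladin.
12. Engineer goes back to the storage bay alone.
13. Engineer goes to the lab module with the cleric.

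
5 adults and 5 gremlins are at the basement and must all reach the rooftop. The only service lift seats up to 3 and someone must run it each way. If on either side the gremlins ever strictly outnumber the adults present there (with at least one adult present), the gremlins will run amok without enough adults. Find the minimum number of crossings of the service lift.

11

Counting alone: each trip to the rooftop takes at most 3 across and each return brings at least 1 back, so after t trips out (and t−1 returns) at most 3t − (t−1) of the 10 are across; that first reaches 10 at t = 5, so at least 9 crossings are needed.
The safety rule pushes this higher. Following every safe sequence of crossings, the most of the 10 that can be at the rooftop as the service lift arrives there on crossing 9 is 9 — never all 10.
So no plan with fewer than 11 crossings exists, and this one achieves 11:
1. 2 gremlins → the rooftop.  (the basement: 5A 3G; the rooftop: 0A 2G)
2. 1 gremlin ← the basement.  (the basement: 5A 4G; the rooftop: 0A 1G)
3. 3 gremlins → the rooftop.  (the basement: 5A 1G; the rooftop: 0A 4G)
4. 1 gremlin ← the basement.  (the basement: 5A 2G; the rooftop: 0A 3G)
5. 3 adults → the rooftop.  (the basement: 2A 2G; the rooftop: 3A 3G)
6. 1 adult and 1 gremlin ← the basement.  (the basement: 3A 3G; the rooftop: 2A 2G)
7. 3 adults → the rooftop.  (the basement: 0A 3G; the rooftop: 5A 2G)
8. 1 gremlin ← the basement.  (the basement: 0A 4G; the rooftop: 5A 1G)
9. 2 gremlins → the rooftop.  (the basement: 0A 2G; the rooftop: 5A 3G)
10. 1 gremlin ← the basement.  (the basement: 0A 3G; the rooftop: 5A 2G)
11. 3 gremlins → the rooftop.  (the basement: 0A 0G; the rooftop: 5A 5G)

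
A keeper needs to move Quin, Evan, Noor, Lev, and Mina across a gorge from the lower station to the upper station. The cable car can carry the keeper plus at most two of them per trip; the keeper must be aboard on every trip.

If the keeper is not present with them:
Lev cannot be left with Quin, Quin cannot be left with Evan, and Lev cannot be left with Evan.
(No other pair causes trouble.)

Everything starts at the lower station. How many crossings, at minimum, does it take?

7

Counting alone: the keeper can take at most 2 across per trip to the upper station, so moving all 5 needs at least 3 loaded trips out, with a return between consecutive ones — at least 5 crossings.
The safety rule pushes this higher. Following every safe sequence of crossings, the most of the 5 that can be at the upper station as the cable car arrives there on crossing 5 is 4 — never all 5.
So no plan with fewer than 7 crossings exists, and this one achieves 7:
1. Keeper goes to the upper station with Evan and Quin.  [the lower station: Lev, Mina, Noor | the upper station: Evan, Quin]
2. Keeper goes back to the lower station with Quin.  [the lower station: Lev, Mina, Noor, Quin | the upper station: Evan]
3. Keeper goes to the upper station with Noor and Quin.  [the lower station: Lev, Mina | the upper station: Evan, Noor, Quin]
4. Keeper goes back to the lower station with Quin.  [the lower station: Lev, Mina, Quin | the upper station: Evan, Noor]
5. Keeper goes to the upper station with Mina and Quin.  [the lower station: Lev | the upper station: Evan, Mina, Noor, Quin]
6. Keeper goes back to the lower station with Quin.  [the lower station: Lev, Quin | the upper station: Evan, Mina, Noor]
7. Keeper goes to the upper station with Lev and Quin.  [the lower station: — | the upper station: Evan, Lev, Mina, Noor, Quin]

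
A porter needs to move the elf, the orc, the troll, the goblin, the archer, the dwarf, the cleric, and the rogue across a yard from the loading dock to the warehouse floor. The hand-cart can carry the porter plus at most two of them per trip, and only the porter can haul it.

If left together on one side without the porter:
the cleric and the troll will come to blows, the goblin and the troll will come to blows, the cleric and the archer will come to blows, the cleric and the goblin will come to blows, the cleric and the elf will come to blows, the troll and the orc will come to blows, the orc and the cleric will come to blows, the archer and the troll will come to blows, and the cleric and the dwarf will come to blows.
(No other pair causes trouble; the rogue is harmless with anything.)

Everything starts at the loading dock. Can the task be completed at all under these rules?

Following every safe sequence of crossings from the start, the most of the 8 that can be at the warehouse floor as the hand-cart arrives there on crossings 1, 3, 5, 7, 9 is 2, 3, 4, 5, 6 respectively; the best ever achieved is 6 of 8.
From crossing 11 on, no configuration arises that was not already reachable earlier: only 74 distinct safe configurations (who is on which side, and where the hand-cart is) can ever be reached, none of them has everyone across, and every continuation just revisits them. So no valid plan exists.

No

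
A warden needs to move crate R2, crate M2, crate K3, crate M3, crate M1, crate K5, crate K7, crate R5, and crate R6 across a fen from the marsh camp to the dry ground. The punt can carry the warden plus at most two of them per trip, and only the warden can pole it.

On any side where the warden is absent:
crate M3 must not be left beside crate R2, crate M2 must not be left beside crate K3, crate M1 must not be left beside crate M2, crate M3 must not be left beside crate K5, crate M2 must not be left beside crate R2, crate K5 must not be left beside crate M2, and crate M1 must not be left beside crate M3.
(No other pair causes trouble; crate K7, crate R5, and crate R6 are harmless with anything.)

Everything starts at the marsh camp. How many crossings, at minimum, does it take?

11

Counting alone: the warden can take at most 2 across per trip to the dry ground, so moving all 9 needs at least 5 loaded trips out, with a return between consecutive ones — at least 9 crossings.
The safety rule pushes this higher. Following every safe sequence of crossings, the most of the 9 that can be at the dry ground as the punt arrives there on crossing 9 is 8 — never all 9.
So no plan with fewer than 11 crossings exists, and this one achieves 11:
1. Warden goes to the dry ground with crate M2 and crate M3.  [the marsh camp: crate K3, crate K5, crate K7, crate M1, crate R2, crate R5, crate R6 | the dry ground: crate M2, crate M3]
2. Warden goes back to the marsh camp alone.  [the marsh camp: crate K3, crate K5, crate K7, crate M1, crate R2, crate R5, crate R6 | the dry ground: crate M2, crate M3]
3. Warden goes to the dry ground with crate K7.  [the marsh camp: crate K3, crate K5, crate M1, crate R2, crate R5, crate R6 | the dry ground: crate K7, crate M2, crate M3]
4. Warden goes back to the marsh camp alone.  [the marsh camp: crate K3, crate K5, crate M1, crate R2, crate R5, crate R6 | the dry ground: crate K7, crate M2, crate M3]
5. Warden goes to the dry ground with crate K3 and crate R2.  [the marsh camp: crate K5, crate M1, crate R5, crate R6 | the dry ground: crate K3, crate K7, crate M2, crate M3, crate R2]
6. Warden goes back to the marsh camp with crate M2 and crate M3.  [the marsh camp: crate K5, crate M1, crate M2, crate M3, crate R5, crate R6 | the dry ground: crate K3, crate K7, crate R2]
7. Warden goes to the dry ground with crate K5 and crate M1.  [the marsh camp: crate M2, crate M3, crate R5, crate R6 | the dry ground: crate K3, crate K5, crate K7, crate M1, crate R2]
8. Warden goes back to the marsh camp alone.  [the marsh camp: crate M2, crate M3, crate R5, crate R6 | the dry ground: crate K3, crate K5, crate K7, crate M1, crate R2]
9. Warden goes to the dry ground with crate R5 and crate R6.  [the marsh camp: crate M2, crate M3 | the dry ground: crate K3, crate K5, crate K7, crate M1, crate R2, crate R5, crate R6]
10. Warden goes back to the marsh camp alone.  [the marsh camp: crate M2, crate M3 | the dry ground: crate K3, crate K5, crate K7, crate M1, crate R2, crate R5, crate R6]
11. Warden goes to the dry ground with crate M2 and crate M3.  [the marsh camp: — | the dry ground: crate K3, crate K5, crate K7, crate M1, crate M2, crate M3, crate R2, crate R5, crate R6]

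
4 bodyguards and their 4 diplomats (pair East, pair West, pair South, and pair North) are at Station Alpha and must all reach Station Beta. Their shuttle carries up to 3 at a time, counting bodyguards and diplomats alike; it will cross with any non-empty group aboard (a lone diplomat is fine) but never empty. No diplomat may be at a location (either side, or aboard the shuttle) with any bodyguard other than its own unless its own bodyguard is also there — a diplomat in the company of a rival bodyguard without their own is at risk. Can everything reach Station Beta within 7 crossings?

Counting alone: each trip to Station Beta takes at most 3 across and each return brings at least 1 back, so after t trips out (and t−1 returns) at most 3t − (t−1) of the 8 are across; that first reaches 8 at t = 4, so at least 7 crossings are needed.
The safety rule pushes this higher. Following every safe sequence of crossings, the most of the 8 that can be at Station Beta as the shuttle arrives there on crossing 7 is 7 — never all 8.
So the move cannot be finished within 7 crossings. (The shortest complete plan takes 9:)
1. bodyguard East and diplomat East cross → Station Beta.
2. bodyguard East crosses ← Station Alpha.
3. bodyguard East, bodyguard West, and diplomat West cross → Station Beta.
4. bodyguard East and diplomat East cross ← Station Alpha.
5. bodyguard East, bodyguard North, and bodyguard South cross → Station Beta.
6. diplomat West crosses ← Station Alpha.
7. diplomat East and diplomat West cross → Station Beta.
8. diplomat East crosses ← Station Alpha.
9. diplomat East, diplomat North, and diplomat South cross → Station Beta.

No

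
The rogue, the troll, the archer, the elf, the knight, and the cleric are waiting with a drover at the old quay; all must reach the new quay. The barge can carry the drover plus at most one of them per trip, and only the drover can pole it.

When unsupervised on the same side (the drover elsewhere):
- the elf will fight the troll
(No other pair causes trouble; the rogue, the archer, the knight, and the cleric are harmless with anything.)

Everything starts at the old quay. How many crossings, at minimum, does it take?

Counting alone: the drover can take at most 1 across per trip to the new quay, so moving all 6 needs at least 6 loaded trips out, with a return between consecutive ones — at least 11 crossings.
The plan below uses exactly 11 crossings, so it is optimal:
1. Drover goes to the new quay with the troll.
2. Drover goes back to the old quay alone.
3. Drover goes to the new quay with the rogue.
4. Drover goes back to the old quay alone.
5. Drover goes to the new quay with the archer.
6. Drover goes back to the old quay alone.
7. Drover goes to the new quay with the knight.
8. Drover goes back to the old quay alone.
9. Drover goes to the new quay with the cleric.
10. Drover goes back to the old quay alone.
11. Drover goes to the new quay with the elf.

11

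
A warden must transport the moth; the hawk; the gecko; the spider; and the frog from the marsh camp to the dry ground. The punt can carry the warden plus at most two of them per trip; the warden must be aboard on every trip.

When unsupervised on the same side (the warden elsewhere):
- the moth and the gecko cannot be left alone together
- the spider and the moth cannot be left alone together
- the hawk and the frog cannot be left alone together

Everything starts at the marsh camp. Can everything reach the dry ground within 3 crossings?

No

Counting alone: the warden can take at most 2 across per trip to the dry ground, so moving all 5 needs at least 3 loaded trips out, with a return between consecutive ones — at least 5 crossings.
Since 3 < 5, 3 crossings cannot be enough. (The shortest complete plan in fact takes 5:)
1. Warden goes to the dry ground with the hawk and the moth.
2. Warden goes back to the marsh camp alone.
3. Warden goes to the dry ground with the gecko and the spider.
4. Warden goes back to the marsh camp with the moth.
5. Warden goes to the dry ground with the frog and the moth.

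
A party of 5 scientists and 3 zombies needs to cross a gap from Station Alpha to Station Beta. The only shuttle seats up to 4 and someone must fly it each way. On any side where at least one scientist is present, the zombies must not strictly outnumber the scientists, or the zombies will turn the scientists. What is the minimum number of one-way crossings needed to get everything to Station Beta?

5

Counting alone: each trip to Station Beta takes at most 4 across and each return brings at least 1 back, so after t trips out (and t−1 returns) at most 4t − (t−1) of the 8 are across; that first reaches 8 at t = 3, so at least 5 crossings are needed.
The plan below uses exactly 5 crossings, so it is optimal:
1. 2 zombies → Station Beta.  (Station Alpha: 5S 1Z; Station Beta: 0S 2Z)
2. 1 zombie ← Station Alpha.  (Station Alpha: 5S 2Z; Station Beta: 0S 1Z)
3. 3 scientists and 1 zombie → Station Beta.  (Station Alpha: 2S 1Z; Station Beta: 3S 2Z)
4. 1 zombie ← Station Alpha.  (Station Alpha: 2S 2Z; Station Beta: 3S 1Z)
5. 2 scientists and 2 zombies → Station Beta.  (Station Alpha: 0S 0Z; Station Beta: 5S 3Z)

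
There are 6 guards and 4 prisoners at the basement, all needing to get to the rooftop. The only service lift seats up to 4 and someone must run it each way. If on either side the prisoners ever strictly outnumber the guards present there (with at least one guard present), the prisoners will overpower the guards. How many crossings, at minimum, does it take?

Counting alone: each trip to the rooftop takes at most 4 across and each return brings at least 1 back, so after t trips out (and t−1 returns) at most 4t − (t−1) of the 10 are across; that first reaches 10 at t = 3, so at least 5 crossings are needed.
The plan below uses exactly 5 crossings, so it is optimal:
1. 4 prisoners → the rooftop.  (the basement: 6G 0P; the rooftop: 0G 4P)
2. 1 prisoner ← the basement.  (the basement: 6G 1P; the rooftop: 0G 3P)
3. 4 guards → the rooftop.  (the basement: 2G 1P; the rooftop: 4G 3P)
4. 1 prisoner ← the basement.  (the basement: 2G 2P; the rooftop: 4G 2P)
5. 2 guards and 2 prisoners → the rooftop.  (the basement: 0G 0P; the rooftop: 6G 4P)

5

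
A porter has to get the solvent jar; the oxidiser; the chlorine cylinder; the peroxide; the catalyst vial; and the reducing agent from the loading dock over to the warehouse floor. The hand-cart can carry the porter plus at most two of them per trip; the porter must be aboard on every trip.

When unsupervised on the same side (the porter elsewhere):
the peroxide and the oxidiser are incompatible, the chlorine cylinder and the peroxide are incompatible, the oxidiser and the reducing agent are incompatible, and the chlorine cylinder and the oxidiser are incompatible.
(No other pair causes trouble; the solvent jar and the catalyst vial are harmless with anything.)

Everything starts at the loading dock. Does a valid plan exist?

Yes

1. Porter goes to the warehouse floor with the chlorine cylinder and the oxidiser.  [the loading dock: the catalyst vial, the peroxide, the reducing agent, the solvent jar | the warehouse floor: the chlorine cylinder, the oxidiser]
2. Porter goes back to the loading dock with the oxidiser.  [the loading dock: the catalyst vial, the oxidiser, the peroxide, the reducing agent, the solvent jar | the warehouse floor: the chlorine cylinder]
3. Porter goes to the warehouse floor with the oxidiser and the solvent jar.  [the loading dock: the catalyst vial, the peroxide, the reducing agent | the warehouse floor: the chlorine cylinder, the oxidiser, the solvent jar]
4. Porter goes back to the loading dock with the oxidiser.  [the loading dock: the catalyst vial, the oxidiser, the peroxide, the reducing agent | the warehouse floor: the chlorine cylinder, the solvent jar]
5. Porter goes to the warehouse floor with the catalyst vial and the oxidiser.  [the loading dock: the peroxide, the reducing agent | the warehouse floor: the catalyst vial, the chlorine cylinder, the oxidiser, the solvent jar]
6. Porter goes back to the loading dock with the oxidiser.  [the loading dock: the oxidiser, the peroxide, the reducing agent | the warehouse floor: the catalyst vial, the chlorine cylinder, the solvent jar]
7. Porter goes to the warehouse floor with the oxidiser and the reducing agent.  [the loading dock: the peroxide | the warehouse floor: the catalyst vial, the chlorine cylinder, the oxidiser, the reducing agent, the solvent jar]
8. Porter goes back to the loading dock with the oxidiser.  [the loading dock: the oxidiser, the peroxide | the warehouse floor: the catalyst vial, the chlorine cylinder, the reducing agent, the solvent jar]
9. Porter goes to the warehouse floor with the oxidiser and the peroxide.  [the loading dock: — | the warehouse floor: the catalyst vial, the chlorine cylinder, the oxidiser, the peroxide, the reducing agent, the solvent jar]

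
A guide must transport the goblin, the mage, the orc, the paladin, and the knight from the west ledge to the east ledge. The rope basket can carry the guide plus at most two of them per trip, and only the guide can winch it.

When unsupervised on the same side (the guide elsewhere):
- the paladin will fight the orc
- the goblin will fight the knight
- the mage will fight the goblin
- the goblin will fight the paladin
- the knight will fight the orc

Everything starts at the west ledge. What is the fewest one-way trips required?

7

Counting alone: the guide can take at most 2 across per trip to the east ledge, so moving all 5 needs at least 3 loaded trips out, with a return between consecutive ones — at least 5 crossings.
The safety rule pushes this higher. Following every safe sequence of crossings, the most of the 5 that can be at the east ledge as the rope basket arrives there on crossing 5 is 4 — never all 5.
So no plan with fewer than 7 crossings exists, and this one achieves 7:
1. Guide goes to the east ledge with the goblin and the orc.
2. Guide goes back to the west ledge alone.
3. Guide goes to the east ledge with the mage.
4. Guide goes back to the west ledge with the goblin.
5. Guide goes to the east ledge with the knight and the paladin.
6. Guide goes back to the west ledge with the orc.
7. Guide goes to the east ledge with the goblin and the orc.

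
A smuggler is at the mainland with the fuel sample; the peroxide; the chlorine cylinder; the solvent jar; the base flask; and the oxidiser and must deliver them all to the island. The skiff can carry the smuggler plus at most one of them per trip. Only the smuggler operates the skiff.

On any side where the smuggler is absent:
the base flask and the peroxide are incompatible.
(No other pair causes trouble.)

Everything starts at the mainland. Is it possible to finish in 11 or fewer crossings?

Yes

Yes — this plan uses 11 crossings (≤ 11):
1. Smuggler goes to the island with the peroxide.
2. Smuggler goes back to the mainland alone.
3. Smuggler goes to the island with the fuel sample.
4. Smuggler goes back to the mainland alone.
5. Smuggler goes to the island with the chlorine cylinder.
6. Smuggler goes back to the mainland alone.
7. Smuggler goes to the island with the solvent jar.
8. Smuggler goes back to the mainland alone.
9. Smuggler goes to the island with the oxidiser.
10. Smuggler goes back to the mainland alone.
11. Smuggler goes to the island with the base flask.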